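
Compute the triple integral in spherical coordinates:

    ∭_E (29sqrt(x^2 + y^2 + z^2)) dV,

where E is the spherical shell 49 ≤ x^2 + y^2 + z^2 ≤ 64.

In spherical coordinates, x = ρ sin(φ) cos(θ), y = ρ sin(φ) sin(θ), z = ρ cos(φ), and dV = ρ^2 sin(φ) dρ dφ dθ.

The integrand becomes 29ρ, so

    ∭_E (29sqrt(x^2 + y^2 + z^2)) dV = ∫_{0}^{2π} ∫_{0}^{π} ∫_{7}^{8} (29ρ) · ρ^2 sin(φ) dρ dφ dθ.

Inner (ρ): 49155sin(φ)/4.
Middle (φ): 49155/2.
Outer (θ): 49155π.

Therefore the triple integral equals 49155π.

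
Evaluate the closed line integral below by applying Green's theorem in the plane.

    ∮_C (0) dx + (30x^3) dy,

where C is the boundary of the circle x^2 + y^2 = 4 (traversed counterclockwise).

Green's theorem converts the closed line integral into a double integral over the enclosed region D:

    ∮_C P dx + Q dy = ∬_D (∂Q/∂x - ∂P/∂y) dA.

Here P = 0, Q = 30x^3, so

    ∂Q/∂x = 90x^2,    ∂P/∂y = 0,
    ∂Q/∂x - ∂P/∂y = 90x^2.

D is the region x^2 + y^2 ≤ 4. Evaluating the double integral:

In polar coordinates (x = r cos θ, y = r sin θ, dA = r dr dθ) the integrand becomes 90r^2cos(θ)^2, so

    ∬_D (90x^2) dA = ∫_0^{2π} ∫_0^{2} (90r^2cos(θ)^2) · r dr dθ.

Inner (r from 0 to 2): 360cos(θ)^2.
Outer (θ from 0 to 2π): 360π.

Therefore ∮_C P dx + Q dy = 360π.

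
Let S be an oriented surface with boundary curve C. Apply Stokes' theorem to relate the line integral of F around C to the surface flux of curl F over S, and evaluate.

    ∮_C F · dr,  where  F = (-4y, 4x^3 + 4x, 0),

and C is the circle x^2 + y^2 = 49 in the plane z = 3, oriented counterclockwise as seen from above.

Let S be the flat disk x^2 + y^2 ≤ 49 in the plane z = 3, with upward unit normal n̂ = ẑ. By Stokes' theorem,

    ∮_C F · dr = ∬_S (∇ × F) · n̂ dS = ∬_D (curl F)_z dA,

where D is the disk x^2 + y^2 ≤ 49.

Compute the curl of F = (-4y, 4x^3 + 4x, 0):
    (∇ × F)_x = ∂F_z/∂y - ∂F_y/∂z = 0,
    (∇ × F)_y = ∂F_x/∂z - ∂F_z/∂x = 0,
    (∇ × F)_z = ∂F_y/∂x - ∂F_x/∂y = 12x^2 + 8.

On z = 3, (curl F)_z = 12x^2 + 8.

Convert to polar (x = r cos θ, y = r sin θ, dA = r dr dθ); the integrand becomes 12r^2cos(θ)^2 + 8, so

    ∬_D (curl F)_z dA = ∫_0^{2π} ∫_0^{7} (12r^2cos(θ)^2 + 8) · r dr dθ.

Inner (r from 0 to 7): 7203cos(θ)^2 + 196.
Outer (θ from 0 to 2π): 7595π.

Therefore ∮_C F · dr = 7595π.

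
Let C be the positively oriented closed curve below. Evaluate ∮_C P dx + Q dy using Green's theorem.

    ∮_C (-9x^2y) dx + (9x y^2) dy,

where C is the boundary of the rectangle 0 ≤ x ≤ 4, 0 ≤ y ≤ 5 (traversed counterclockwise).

Green's theorem converts the closed line integral into a double integral over the enclosed region D:

    ∮_C P dx + Q dy = ∬_D (∂Q/∂x - ∂P/∂y) dA.

Here P = -9x^2y, Q = 9x y^2, so

    ∂Q/∂x = 9y^2,    ∂P/∂y = -9x^2,
    ∂Q/∂x - ∂P/∂y = 9x^2 + 9y^2.

D is the region 0 ≤ x ≤ 4, 0 ≤ y ≤ 5. Evaluating the double integral:

    ∬_D (9x^2 + 9y^2) dA = ∫_0^{4} ∫_0^{5} (9x^2 + 9y^2) dy dx.

Inner (y from 0 to 5): 45x^2 + 375.
Outer (x from 0 to 4): 2460.

Therefore ∮_C P dx + Q dy = 2460.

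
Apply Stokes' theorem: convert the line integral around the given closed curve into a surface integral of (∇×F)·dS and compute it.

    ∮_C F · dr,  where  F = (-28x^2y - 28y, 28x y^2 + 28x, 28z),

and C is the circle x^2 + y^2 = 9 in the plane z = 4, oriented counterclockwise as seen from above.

Let S be the flat disk x^2 + y^2 ≤ 9 in the plane z = 4, with upward unit normal n̂ = ẑ. By Stokes' theorem,

    ∮_C F · dr = ∬_S (∇ × F) · n̂ dS = ∬_D (curl F)_z dA,

where D is the disk x^2 + y^2 ≤ 9.

Compute the curl of F = (-28x^2y - 28y, 28x y^2 + 28x, 28z):
    (∇ × F)_x = ∂F_z/∂y - ∂F_y/∂z = 0,
    (∇ × F)_y = ∂F_x/∂z - ∂F_z/∂x = 0,
    (∇ × F)_z = ∂F_y/∂x - ∂F_x/∂y = 28x^2 + 28y^2 + 56.

On z = 4, (curl F)_z = 28x^2 + 28y^2 + 56.

Convert to polar (x = r cos θ, y = r sin θ, dA = r dr dθ); the integrand becomes 28r^2 + 56, so

    ∬_D (curl F)_z dA = ∫_0^{2π} ∫_0^{3} (28r^2 + 56) · r dr dθ.

Inner (r from 0 to 3): 819.
Outer (θ from 0 to 2π): 1638π.

Therefore ∮_C F · dr = 1638π.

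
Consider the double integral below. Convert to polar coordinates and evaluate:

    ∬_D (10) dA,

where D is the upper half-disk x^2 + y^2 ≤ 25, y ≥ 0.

The region D is 0 ≤ r ≤ 5, 0 ≤ θ ≤ π in polar coordinates, where x = r cos(θ), y = r sin(θ), and dA = r dr dθ.

Under the substitution, the integrand becomes 10, so

    ∬_D (10) dA = ∫_{0}^{π} ∫_{0}^{5} (10) · r dr dθ.

Inner integral (in r): ∫_{0}^{5} (10) · r dr = 125.

Outer integral (in θ): ∫_{0}^{π} (125) dθ = 125π.

Therefore ∬_D (10) dA = 125π.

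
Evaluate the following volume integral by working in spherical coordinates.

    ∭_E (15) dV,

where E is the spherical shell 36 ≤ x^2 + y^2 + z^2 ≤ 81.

In spherical coordinates, x = ρ sin(φ) cos(θ), y = ρ sin(φ) sin(θ), z = ρ cos(φ), and dV = ρ^2 sin(φ) dρ dφ dθ.

The integrand becomes 15, so

    ∭_E (15) dV = ∫_{0}^{2π} ∫_{0}^{π} ∫_{6}^{9} (15) · ρ^2 sin(φ) dρ dφ dθ.

Inner (ρ): 2565sin(φ).
Middle (φ): 5130.
Outer (θ): 10260π.

Therefore the triple integral equals 10260π.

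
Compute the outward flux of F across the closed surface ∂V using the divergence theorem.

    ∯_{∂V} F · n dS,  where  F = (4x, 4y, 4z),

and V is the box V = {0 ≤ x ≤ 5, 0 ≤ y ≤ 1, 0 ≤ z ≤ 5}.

By the divergence theorem,

    ∯_{∂V} F · n dS = ∭_V (∇ · F) dV.

Compute the divergence:
    ∇ · F = ∂F_x/∂x + ∂F_y/∂y + ∂F_z/∂z = 4 + 4 + 4 = 12.

V is a rectangular box, so dV = dx dy dz with 0 ≤ x ≤ 5, 0 ≤ y ≤ 1, 0 ≤ z ≤ 5.

Integrate (12) over V as an iterated integral:

    ∭_V (∇·F) dV = ∫_0^{5} ∫_0^{1} ∫_0^{5} (12) dz dy dx.

Inner (z from 0 to 5): 60.
Middle (y from 0 to 1): 60.
Outer (x from 0 to 5): 300.

Therefore ∯_{∂V} F · n dS = 300.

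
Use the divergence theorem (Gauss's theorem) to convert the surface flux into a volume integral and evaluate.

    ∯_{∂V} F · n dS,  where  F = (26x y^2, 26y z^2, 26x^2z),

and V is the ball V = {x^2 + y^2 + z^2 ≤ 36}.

By the divergence theorem,

    ∯_{∂V} F · n dS = ∭_V (∇ · F) dV.

Compute the divergence:
    ∇ · F = ∂F_x/∂x + ∂F_y/∂y + ∂F_z/∂z = 26y^2 + 26z^2 + 26x^2 = 26x^2 + 26y^2 + 26z^2.

In spherical coordinates, x = ρ sin(φ) cos(θ), y = ρ sin(φ) sin(θ), z = ρ cos(φ), dV = ρ^2 sin(φ) dρ dφ dθ, with 0 ≤ ρ ≤ 6, 0 ≤ φ ≤ π, 0 ≤ θ ≤ 2π.

The integrand, after substitution and multiplying by the volume element, becomes (26ρ^2) · ρ^2 sin(φ), so

    ∭_V (∇·F) dV = ∫_0^{2π} ∫_0^{π} ∫_0^{6} (26ρ^2) · ρ^2 sin(φ) dρ dφ dθ.

Inner (ρ from 0 to 6): 202176sin(φ)/5.
Middle (φ from 0 to π): 404352/5.
Outer (θ from 0 to 2π): 808704π/5.

Therefore ∯_{∂V} F · n dS = 808704π/5.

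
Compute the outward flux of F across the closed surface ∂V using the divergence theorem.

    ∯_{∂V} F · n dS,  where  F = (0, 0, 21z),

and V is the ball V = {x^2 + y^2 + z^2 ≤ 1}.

By the divergence theorem,

    ∯_{∂V} F · n dS = ∭_V (∇ · F) dV.

Compute the divergence:
    ∇ · F = ∂F_x/∂x + ∂F_y/∂y + ∂F_z/∂z = 0 + 0 + 21 = 21.

In spherical coordinates, x = ρ sin(φ) cos(θ), y = ρ sin(φ) sin(θ), z = ρ cos(φ), dV = ρ^2 sin(φ) dρ dφ dθ, with 0 ≤ ρ ≤ 1, 0 ≤ φ ≤ π, 0 ≤ θ ≤ 2π.

The integrand, after substitution and multiplying by the volume element, becomes (21) · ρ^2 sin(φ), so

    ∭_V (∇·F) dV = ∫_0^{2π} ∫_0^{π} ∫_0^{1} (21) · ρ^2 sin(φ) dρ dφ dθ.

Inner (ρ from 0 to 1): 7sin(φ).
Middle (φ from 0 to π): 14.
Outer (θ from 0 to 2π): 28π.

Therefore ∯_{∂V} F · n dS = 28π.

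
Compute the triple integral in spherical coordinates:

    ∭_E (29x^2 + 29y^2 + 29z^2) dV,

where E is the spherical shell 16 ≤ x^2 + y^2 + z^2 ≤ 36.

In spherical coordinates, x = ρ sin(φ) cos(θ), y = ρ sin(φ) sin(θ), z = ρ cos(φ), and dV = ρ^2 sin(φ) dρ dφ dθ.

The integrand becomes 29ρ^2, so

    ∭_E (29x^2 + 29y^2 + 29z^2) dV = ∫_{0}^{2π} ∫_{0}^{π} ∫_{4}^{6} (29ρ^2) · ρ^2 sin(φ) dρ dφ dθ.

Inner (ρ): 195808sin(φ)/5.
Middle (φ): 391616/5.
Outer (θ): 783232π/5.

Therefore the triple integral equals 783232π/5.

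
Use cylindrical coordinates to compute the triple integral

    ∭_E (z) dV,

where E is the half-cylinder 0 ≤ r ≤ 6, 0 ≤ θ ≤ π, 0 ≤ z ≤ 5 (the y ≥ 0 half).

In cylindrical coordinates, x = r cos(θ), y = r sin(θ), z = z, and dV = r dr dθ dz.

The integrand becomes z, so

    ∭_E (z) dV = ∫_{0}^{π} ∫_{0}^{6} ∫_{0}^{5} (z) · r dz dr dθ.

Inner (z): 25r/2.
Middle (r from 0 to 6): 225.
Outer (θ): 225π.

Therefore the triple integral equals 225π.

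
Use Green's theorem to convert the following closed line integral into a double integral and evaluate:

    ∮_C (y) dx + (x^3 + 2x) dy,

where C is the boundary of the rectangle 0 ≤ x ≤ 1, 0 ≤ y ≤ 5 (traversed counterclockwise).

Green's theorem converts the closed line integral into a double integral over the enclosed region D:

    ∮_C P dx + Q dy = ∬_D (∂Q/∂x - ∂P/∂y) dA.

Here P = y, Q = x^3 + 2x, so

    ∂Q/∂x = 3x^2 + 2,    ∂P/∂y = 1,
    ∂Q/∂x - ∂P/∂y = 3x^2 + 1.

D is the region 0 ≤ x ≤ 1, 0 ≤ y ≤ 5. Evaluating the double integral:

    ∬_D (3x^2 + 1) dA = ∫_0^{1} ∫_0^{5} (3x^2 + 1) dy dx.

Inner (y from 0 to 5): 15x^2 + 5.
Outer (x from 0 to 1): 10.

Therefore ∮_C P dx + Q dy = 10.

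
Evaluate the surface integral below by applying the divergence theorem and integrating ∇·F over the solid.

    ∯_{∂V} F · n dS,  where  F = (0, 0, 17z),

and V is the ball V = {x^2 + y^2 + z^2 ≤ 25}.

By the divergence theorem,

    ∯_{∂V} F · n dS = ∭_V (∇ · F) dV.

Compute the divergence:
    ∇ · F = ∂F_x/∂x + ∂F_y/∂y + ∂F_z/∂z = 0 + 0 + 17 = 17.

In spherical coordinates, x = ρ sin(φ) cos(θ), y = ρ sin(φ) sin(θ), z = ρ cos(φ), dV = ρ^2 sin(φ) dρ dφ dθ, with 0 ≤ ρ ≤ 5, 0 ≤ φ ≤ π, 0 ≤ θ ≤ 2π.

The integrand, after substitution and multiplying by the volume element, becomes (17) · ρ^2 sin(φ), so

    ∭_V (∇·F) dV = ∫_0^{2π} ∫_0^{π} ∫_0^{5} (17) · ρ^2 sin(φ) dρ dφ dθ.

Inner (ρ from 0 to 5): 2125sin(φ)/3.
Middle (φ from 0 to π): 4250/3.
Outer (θ from 0 to 2π): 8500π/3.

Therefore ∯_{∂V} F · n dS = 8500π/3.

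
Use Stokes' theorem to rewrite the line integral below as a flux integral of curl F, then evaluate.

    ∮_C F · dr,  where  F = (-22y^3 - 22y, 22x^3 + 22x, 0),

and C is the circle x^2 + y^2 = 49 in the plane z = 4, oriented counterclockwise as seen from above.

Let S be the flat disk x^2 + y^2 ≤ 49 in the plane z = 4, with upward unit normal n̂ = ẑ. By Stokes' theorem,

    ∮_C F · dr = ∬_S (∇ × F) · n̂ dS = ∬_D (curl F)_z dA,

where D is the disk x^2 + y^2 ≤ 49.

Compute the curl of F = (-22y^3 - 22y, 22x^3 + 22x, 0):
    (∇ × F)_x = ∂F_z/∂y - ∂F_y/∂z = 0,
    (∇ × F)_y = ∂F_x/∂z - ∂F_z/∂x = 0,
    (∇ × F)_z = ∂F_y/∂x - ∂F_x/∂y = 66x^2 + 66y^2 + 44.

On z = 4, (curl F)_z = 66x^2 + 66y^2 + 44.

Convert to polar (x = r cos θ, y = r sin θ, dA = r dr dθ); the integrand becomes 66r^2 + 44, so

    ∬_D (curl F)_z dA = ∫_0^{2π} ∫_0^{7} (66r^2 + 44) · r dr dθ.

Inner (r from 0 to 7): 81389/2.
Outer (θ from 0 to 2π): 81389π.

Therefore ∮_C F · dr = 81389π.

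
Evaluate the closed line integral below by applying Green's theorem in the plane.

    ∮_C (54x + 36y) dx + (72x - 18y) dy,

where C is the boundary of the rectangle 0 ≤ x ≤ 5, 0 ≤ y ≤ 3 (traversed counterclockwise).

Green's theorem converts the closed line integral into a double integral over the enclosed region D:

    ∮_C P dx + Q dy = ∬_D (∂Q/∂x - ∂P/∂y) dA.

Here P = 54x + 36y, Q = 72x - 18y, so

    ∂Q/∂x = 72,    ∂P/∂y = 36,
    ∂Q/∂x - ∂P/∂y = 36.

D is the region 0 ≤ x ≤ 5, 0 ≤ y ≤ 3. Evaluating the double integral:

    ∬_D (36) dA = ∫_0^{5} ∫_0^{3} (36) dy dx.

Inner (y from 0 to 3): 108.
Outer (x from 0 to 5): 540.

Therefore ∮_C P dx + Q dy = 540.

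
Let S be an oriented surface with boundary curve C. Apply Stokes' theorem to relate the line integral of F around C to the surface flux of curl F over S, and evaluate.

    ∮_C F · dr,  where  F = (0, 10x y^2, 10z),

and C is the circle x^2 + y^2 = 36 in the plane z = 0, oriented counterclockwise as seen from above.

Let S be the flat disk x^2 + y^2 ≤ 36 in the plane z = 0, with upward unit normal n̂ = ẑ. By Stokes' theorem,

    ∮_C F · dr = ∬_S (∇ × F) · n̂ dS = ∬_D (curl F)_z dA,

where D is the disk x^2 + y^2 ≤ 36.

Compute the curl of F = (0, 10x y^2, 10z):
    (∇ × F)_x = ∂F_z/∂y - ∂F_y/∂z = 0,
    (∇ × F)_y = ∂F_x/∂z - ∂F_z/∂x = 0,
    (∇ × F)_z = ∂F_y/∂x - ∂F_x/∂y = 10y^2.

On z = 0, (curl F)_z = 10y^2.

Convert to polar (x = r cos θ, y = r sin θ, dA = r dr dθ); the integrand becomes 10r^2sin(θ)^2, so

    ∬_D (curl F)_z dA = ∫_0^{2π} ∫_0^{6} (10r^2sin(θ)^2) · r dr dθ.

Inner (r from 0 to 6): 3240sin(θ)^2.
Outer (θ from 0 to 2π): 3240π.

Therefore ∮_C F · dr = 3240π.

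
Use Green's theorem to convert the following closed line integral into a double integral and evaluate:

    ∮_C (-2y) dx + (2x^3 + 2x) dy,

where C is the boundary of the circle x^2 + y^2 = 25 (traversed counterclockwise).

Green's theorem converts the closed line integral into a double integral over the enclosed region D:

    ∮_C P dx + Q dy = ∬_D (∂Q/∂x - ∂P/∂y) dA.

Here P = -2y, Q = 2x^3 + 2x, so

    ∂Q/∂x = 6x^2 + 2,    ∂P/∂y = -2,
    ∂Q/∂x - ∂P/∂y = 6x^2 + 4.

D is the region x^2 + y^2 ≤ 25. Evaluating the double integral:

In polar coordinates (x = r cos θ, y = r sin θ, dA = r dr dθ) the integrand becomes 6r^2cos(θ)^2 + 4, so

    ∬_D (6x^2 + 4) dA = ∫_0^{2π} ∫_0^{5} (6r^2cos(θ)^2 + 4) · r dr dθ.

Inner (r from 0 to 5): 1875cos(θ)^2/2 + 50.
Outer (θ from 0 to 2π): 2075π/2.

Therefore ∮_C P dx + Q dy = 2075π/2.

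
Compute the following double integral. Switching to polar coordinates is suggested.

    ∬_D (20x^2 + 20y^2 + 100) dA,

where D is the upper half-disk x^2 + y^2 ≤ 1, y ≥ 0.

The region D is 0 ≤ r ≤ 1, 0 ≤ θ ≤ π in polar coordinates, where x = r cos(θ), y = r sin(θ), and dA = r dr dθ.

Under the substitution, the integrand becomes 20r^2 + 100, so

    ∬_D (20x^2 + 20y^2 + 100) dA = ∫_{0}^{π} ∫_{0}^{1} (20r^2 + 100) · r dr dθ.

Inner integral (in r): ∫_{0}^{1} (20r^2 + 100) · r dr = 55.

Outer integral (in θ): ∫_{0}^{π} (55) dθ = 55π.

Therefore ∬_D (20x^2 + 20y^2 + 100) dA = 55π.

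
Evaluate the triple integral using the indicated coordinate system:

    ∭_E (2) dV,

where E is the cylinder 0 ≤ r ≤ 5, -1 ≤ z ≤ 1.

In cylindrical coordinates, x = r cos(θ), y = r sin(θ), z = z, and dV = r dr dθ dz.

The integrand becomes 2, so

    ∭_E (2) dV = ∫_{0}^{2π} ∫_{0}^{5} ∫_{-1}^{1} (2) · r dz dr dθ.

Inner (z): 4r.
Middle (r from 0 to 5): 50.
Outer (θ): 100π.

Therefore the triple integral equals 100π.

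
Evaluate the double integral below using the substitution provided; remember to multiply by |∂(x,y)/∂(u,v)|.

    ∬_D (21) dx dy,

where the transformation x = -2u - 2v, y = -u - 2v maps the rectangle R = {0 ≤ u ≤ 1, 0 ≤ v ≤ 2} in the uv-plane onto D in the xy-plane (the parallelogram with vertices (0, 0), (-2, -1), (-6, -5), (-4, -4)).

Compute the Jacobian determinant of (x, y) with respect to (u, v):

    ∂(x,y)/∂(u,v) = | -2  -2 | = (-2)(-2) - (-2)(-1) = 2.
                   | -1  -2 |

Its absolute value is |J| = 2 (the area scaling factor).

Substituting x = -2u - 2v, y = -u - 2v into the integrand,

    21 → 21,

so the integral becomes

    ∬_R (21) · |J| du dv = ∫_0^1 ∫_0^2 (42) dv du.

Inner (v): 84.
Outer (u): 84.

Therefore ∬_D (21) dx dy = 84.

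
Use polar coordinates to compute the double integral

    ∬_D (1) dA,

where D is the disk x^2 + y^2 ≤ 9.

The region D is 0 ≤ r ≤ 3, 0 ≤ θ ≤ 2π in polar coordinates, where x = r cos(θ), y = r sin(θ), and dA = r dr dθ.

Under the substitution, the integrand becomes 1, so

    ∬_D (1) dA = ∫_{0}^{2π} ∫_{0}^{3} (1) · r dr dθ.

Inner integral (in r): ∫_{0}^{3} (1) · r dr = 9/2.

Outer integral (in θ): ∫_{0}^{2π} (9/2) dθ = 9π.

Therefore ∬_D (1) dA = 9π.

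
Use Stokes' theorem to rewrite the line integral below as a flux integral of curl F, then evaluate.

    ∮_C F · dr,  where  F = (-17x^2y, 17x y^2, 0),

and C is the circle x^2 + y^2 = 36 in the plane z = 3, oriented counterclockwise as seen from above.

Let S be the flat disk x^2 + y^2 ≤ 36 in the plane z = 3, with upward unit normal n̂ = ẑ. By Stokes' theorem,

    ∮_C F · dr = ∬_S (∇ × F) · n̂ dS = ∬_D (curl F)_z dA,

where D is the disk x^2 + y^2 ≤ 36.

Compute the curl of F = (-17x^2y, 17x y^2, 0):
    (∇ × F)_x = ∂F_z/∂y - ∂F_y/∂z = 0,
    (∇ × F)_y = ∂F_x/∂z - ∂F_z/∂x = 0,
    (∇ × F)_z = ∂F_y/∂x - ∂F_x/∂y = 17x^2 + 17y^2.

On z = 3, (curl F)_z = 17x^2 + 17y^2.

Convert to polar (x = r cos θ, y = r sin θ, dA = r dr dθ); the integrand becomes 17r^2, so

    ∬_D (curl F)_z dA = ∫_0^{2π} ∫_0^{6} (17r^2) · r dr dθ.

Inner (r from 0 to 6): 5508.
Outer (θ from 0 to 2π): 11016π.

Therefore ∮_C F · dr = 11016π.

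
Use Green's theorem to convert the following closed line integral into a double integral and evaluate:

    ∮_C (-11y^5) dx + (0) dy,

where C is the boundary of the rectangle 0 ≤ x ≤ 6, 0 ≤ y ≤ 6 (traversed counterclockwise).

Green's theorem converts the closed line integral into a double integral over the enclosed region D:

    ∮_C P dx + Q dy = ∬_D (∂Q/∂x - ∂P/∂y) dA.

Here P = -11y^5, Q = 0, so

    ∂Q/∂x = 0,    ∂P/∂y = -55y^4,
    ∂Q/∂x - ∂P/∂y = 55y^4.

D is the region 0 ≤ x ≤ 6, 0 ≤ y ≤ 6. Evaluating the double integral:

    ∬_D (55y^4) dA = ∫_0^{6} ∫_0^{6} (55y^4) dy dx.

Inner (y from 0 to 6): 85536.
Outer (x from 0 to 6): 513216.

Therefore ∮_C P dx + Q dy = 513216.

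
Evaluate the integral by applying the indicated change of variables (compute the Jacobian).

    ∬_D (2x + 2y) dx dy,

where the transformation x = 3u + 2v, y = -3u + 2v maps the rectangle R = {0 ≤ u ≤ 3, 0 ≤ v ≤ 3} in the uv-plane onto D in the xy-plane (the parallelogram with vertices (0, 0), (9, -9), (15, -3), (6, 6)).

Compute the Jacobian determinant of (x, y) with respect to (u, v):

    ∂(x,y)/∂(u,v) = | 3  2 | = (3)(2) - (2)(-3) = 12.
                   | -3  2 |

Its absolute value is |J| = 12 (the area scaling factor).

Substituting x = 3u + 2v, y = -3u + 2v into the integrand,

    2x + 2y → 8v,

so the integral becomes

    ∬_R (8v) · |J| du dv = ∫_0^3 ∫_0^3 (96v) dv du.

Inner (v): 432.
Outer (u): 1296.

Therefore ∬_D (2x + 2y) dx dy = 1296.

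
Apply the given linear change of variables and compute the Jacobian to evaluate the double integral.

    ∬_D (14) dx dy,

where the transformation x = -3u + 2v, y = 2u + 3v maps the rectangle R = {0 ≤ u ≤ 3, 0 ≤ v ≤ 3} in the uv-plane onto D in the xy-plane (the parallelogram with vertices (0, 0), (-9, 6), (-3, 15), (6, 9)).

Compute the Jacobian determinant of (x, y) with respect to (u, v):

    ∂(x,y)/∂(u,v) = | -3  2 | = (-3)(3) - (2)(2) = -13.
                   | 2  3 |

Its absolute value is |J| = 13 (the area scaling factor).

Substituting x = -3u + 2v, y = 2u + 3v into the integrand,

    14 → 14,

so the integral becomes

    ∬_R (14) · |J| du dv = ∫_0^3 ∫_0^3 (182) dv du.

Inner (v): 546.
Outer (u): 1638.

Therefore ∬_D (14) dx dy = 1638.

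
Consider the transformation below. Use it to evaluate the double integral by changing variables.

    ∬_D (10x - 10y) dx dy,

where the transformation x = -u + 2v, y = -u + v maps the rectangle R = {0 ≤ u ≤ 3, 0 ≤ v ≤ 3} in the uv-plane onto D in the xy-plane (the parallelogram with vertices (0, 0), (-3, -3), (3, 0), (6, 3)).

Compute the Jacobian determinant of (x, y) with respect to (u, v):

    ∂(x,y)/∂(u,v) = | -1  2 | = (-1)(1) - (2)(-1) = 1.
                   | -1  1 |

Its absolute value is |J| = 1 (the area scaling factor).

Substituting x = -u + 2v, y = -u + v into the integrand,

    10x - 10y → 10v,

so the integral becomes

    ∬_R (10v) · |J| du dv = ∫_0^3 ∫_0^3 (10v) dv du.

Inner (v): 45.
Outer (u): 135.

Therefore ∬_D (10x - 10y) dx dy = 135.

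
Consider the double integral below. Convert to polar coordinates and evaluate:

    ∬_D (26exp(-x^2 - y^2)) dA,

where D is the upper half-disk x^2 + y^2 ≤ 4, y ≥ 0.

The region D is 0 ≤ r ≤ 2, 0 ≤ θ ≤ π in polar coordinates, where x = r cos(θ), y = r sin(θ), and dA = r dr dθ.

Under the substitution, the integrand becomes 26exp(-r^2), so

    ∬_D (26exp(-x^2 - y^2)) dA = ∫_{0}^{π} ∫_{0}^{2} (26exp(-r^2)) · r dr dθ.

Inner integral (in r): ∫_{0}^{2} (26exp(-r^2)) · r dr = 13 - 13exp(-4).

Outer integral (in θ): ∫_{0}^{π} (13 - 13exp(-4)) dθ = -13π exp(-4) + 13π.

Therefore ∬_D (26exp(-x^2 - y^2)) dA = -13π exp(-4) + 13π.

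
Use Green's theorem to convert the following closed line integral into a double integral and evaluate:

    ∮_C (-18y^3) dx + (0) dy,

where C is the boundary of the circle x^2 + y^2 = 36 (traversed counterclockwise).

Green's theorem converts the closed line integral into a double integral over the enclosed region D:

    ∮_C P dx + Q dy = ∬_D (∂Q/∂x - ∂P/∂y) dA.

Here P = -18y^3, Q = 0, so

    ∂Q/∂x = 0,    ∂P/∂y = -54y^2,
    ∂Q/∂x - ∂P/∂y = 54y^2.

D is the region x^2 + y^2 ≤ 36. Evaluating the double integral:

In polar coordinates (x = r cos θ, y = r sin θ, dA = r dr dθ) the integrand becomes 54r^2sin(θ)^2, so

    ∬_D (54y^2) dA = ∫_0^{2π} ∫_0^{6} (54r^2sin(θ)^2) · r dr dθ.

Inner (r from 0 to 6): 17496sin(θ)^2.
Outer (θ from 0 to 2π): 17496π.

Therefore ∮_C P dx + Q dy = 17496π.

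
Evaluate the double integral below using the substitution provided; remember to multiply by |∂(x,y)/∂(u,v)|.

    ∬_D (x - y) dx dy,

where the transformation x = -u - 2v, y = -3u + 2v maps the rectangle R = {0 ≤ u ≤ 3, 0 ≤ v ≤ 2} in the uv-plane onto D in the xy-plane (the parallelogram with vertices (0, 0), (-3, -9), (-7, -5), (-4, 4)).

Compute the Jacobian determinant of (x, y) with respect to (u, v):

    ∂(x,y)/∂(u,v) = | -1  -2 | = (-1)(2) - (-2)(-3) = -8.
                   | -3  2 |

Its absolute value is |J| = 8 (the area scaling factor).

Substituting x = -u - 2v, y = -3u + 2v into the integrand,

    x - y → 2u - 4v,

so the integral becomes

    ∬_R (2u - 4v) · |J| du dv = ∫_0^3 ∫_0^2 (16u - 32v) dv du.

Inner (v): 32u - 64.
Outer (u): -48.

Therefore ∬_D (x - y) dx dy = -48.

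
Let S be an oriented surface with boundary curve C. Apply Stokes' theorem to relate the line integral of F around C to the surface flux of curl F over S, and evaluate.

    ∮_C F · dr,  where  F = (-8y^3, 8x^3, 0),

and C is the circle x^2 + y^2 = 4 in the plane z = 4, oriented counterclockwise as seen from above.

Let S be the flat disk x^2 + y^2 ≤ 4 in the plane z = 4, with upward unit normal n̂ = ẑ. By Stokes' theorem,

    ∮_C F · dr = ∬_S (∇ × F) · n̂ dS = ∬_D (curl F)_z dA,

where D is the disk x^2 + y^2 ≤ 4.

Compute the curl of F = (-8y^3, 8x^3, 0):
    (∇ × F)_x = ∂F_z/∂y - ∂F_y/∂z = 0,
    (∇ × F)_y = ∂F_x/∂z - ∂F_z/∂x = 0,
    (∇ × F)_z = ∂F_y/∂x - ∂F_x/∂y = 24x^2 + 24y^2.

On z = 4, (curl F)_z = 24x^2 + 24y^2.

Convert to polar (x = r cos θ, y = r sin θ, dA = r dr dθ); the integrand becomes 24r^2, so

    ∬_D (curl F)_z dA = ∫_0^{2π} ∫_0^{2} (24r^2) · r dr dθ.

Inner (r from 0 to 2): 96.
Outer (θ from 0 to 2π): 192π.

Therefore ∮_C F · dr = 192π.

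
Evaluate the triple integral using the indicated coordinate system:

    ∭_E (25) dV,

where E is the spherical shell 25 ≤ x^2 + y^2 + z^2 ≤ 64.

In spherical coordinates, x = ρ sin(φ) cos(θ), y = ρ sin(φ) sin(θ), z = ρ cos(φ), and dV = ρ^2 sin(φ) dρ dφ dθ.

The integrand becomes 25, so

    ∭_E (25) dV = ∫_{0}^{2π} ∫_{0}^{π} ∫_{5}^{8} (25) · ρ^2 sin(φ) dρ dφ dθ.

Inner (ρ): 3225sin(φ).
Middle (φ): 6450.
Outer (θ): 12900π.

Therefore the triple integral equals 12900π.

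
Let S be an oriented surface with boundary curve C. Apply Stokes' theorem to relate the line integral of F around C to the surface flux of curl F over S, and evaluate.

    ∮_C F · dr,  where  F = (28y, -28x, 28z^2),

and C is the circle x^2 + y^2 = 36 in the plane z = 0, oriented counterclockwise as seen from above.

Let S be the flat disk x^2 + y^2 ≤ 36 in the plane z = 0, with upward unit normal n̂ = ẑ. By Stokes' theorem,

    ∮_C F · dr = ∬_S (∇ × F) · n̂ dS = ∬_D (curl F)_z dA,

where D is the disk x^2 + y^2 ≤ 36.

Compute the curl of F = (28y, -28x, 28z^2):
    (∇ × F)_x = ∂F_z/∂y - ∂F_y/∂z = 0,
    (∇ × F)_y = ∂F_x/∂z - ∂F_z/∂x = 0,
    (∇ × F)_z = ∂F_y/∂x - ∂F_x/∂y = -56.

On z = 0, (curl F)_z = -56.

Convert to polar (x = r cos θ, y = r sin θ, dA = r dr dθ); the integrand becomes -56, so

    ∬_D (curl F)_z dA = ∫_0^{2π} ∫_0^{6} (-56) · r dr dθ.

Inner (r from 0 to 6): -1008.
Outer (θ from 0 to 2π): -2016π.

Therefore ∮_C F · dr = -2016π.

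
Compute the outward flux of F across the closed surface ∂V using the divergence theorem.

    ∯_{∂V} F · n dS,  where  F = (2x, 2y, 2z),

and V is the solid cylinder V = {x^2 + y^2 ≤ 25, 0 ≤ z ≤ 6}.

By the divergence theorem,

    ∯_{∂V} F · n dS = ∭_V (∇ · F) dV.

Compute the divergence:
    ∇ · F = ∂F_x/∂x + ∂F_y/∂y + ∂F_z/∂z = 2 + 2 + 2 = 6.

In cylindrical coordinates, x = r cos(θ), y = r sin(θ), z = z, dV = r dr dθ dz, with 0 ≤ r ≤ 5, 0 ≤ θ ≤ 2π, 0 ≤ z ≤ 6.

The integrand, after substitution and multiplying by the volume element, becomes (6) · r, so

    ∭_V (∇·F) dV = ∫_0^{2π} ∫_0^{5} ∫_0^{6} (6) · r dz dr dθ.

Inner (z from 0 to 6): 36r.
Middle (r from 0 to 5): 450.
Outer (θ from 0 to 2π): 900π.

Therefore ∯_{∂V} F · n dS = 900π.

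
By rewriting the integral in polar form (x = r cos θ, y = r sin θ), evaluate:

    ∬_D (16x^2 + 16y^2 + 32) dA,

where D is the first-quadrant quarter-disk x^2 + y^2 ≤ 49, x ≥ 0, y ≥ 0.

The region D is 0 ≤ r ≤ 7, 0 ≤ θ ≤ π/2 in polar coordinates, where x = r cos(θ), y = r sin(θ), and dA = r dr dθ.

Under the substitution, the integrand becomes 16r^2 + 32, so

    ∬_D (16x^2 + 16y^2 + 32) dA = ∫_{0}^{π/2} ∫_{0}^{7} (16r^2 + 32) · r dr dθ.

Inner integral (in r): ∫_{0}^{7} (16r^2 + 32) · r dr = 10388.

Outer integral (in θ): ∫_{0}^{π/2} (10388) dθ = 5194π.

Therefore ∬_D (16x^2 + 16y^2 + 32) dA = 5194π.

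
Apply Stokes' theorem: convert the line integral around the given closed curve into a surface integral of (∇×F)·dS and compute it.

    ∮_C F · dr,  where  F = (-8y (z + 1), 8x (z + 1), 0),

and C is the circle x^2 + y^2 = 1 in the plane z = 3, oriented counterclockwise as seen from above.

Let S be the flat disk x^2 + y^2 ≤ 1 in the plane z = 3, with upward unit normal n̂ = ẑ. By Stokes' theorem,

    ∮_C F · dr = ∬_S (∇ × F) · n̂ dS = ∬_D (curl F)_z dA,

where D is the disk x^2 + y^2 ≤ 1.

Compute the curl of F = (-8y (z + 1), 8x (z + 1), 0):
    (∇ × F)_x = ∂F_z/∂y - ∂F_y/∂z = -8x,
    (∇ × F)_y = ∂F_x/∂z - ∂F_z/∂x = -8y,
    (∇ × F)_z = ∂F_y/∂x - ∂F_x/∂y = 16z + 16.

On z = 3, (curl F)_z = 64.

Convert to polar (x = r cos θ, y = r sin θ, dA = r dr dθ); the integrand becomes 64, so

    ∬_D (curl F)_z dA = ∫_0^{2π} ∫_0^{1} (64) · r dr dθ.

Inner (r from 0 to 1): 32.
Outer (θ from 0 to 2π): 64π.

Therefore ∮_C F · dr = 64π.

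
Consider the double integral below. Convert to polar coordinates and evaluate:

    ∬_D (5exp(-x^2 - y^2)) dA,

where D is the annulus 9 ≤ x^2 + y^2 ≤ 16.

The region D is 3 ≤ r ≤ 4, 0 ≤ θ ≤ 2π in polar coordinates, where x = r cos(θ), y = r sin(θ), and dA = r dr dθ.

Under the substitution, the integrand becomes 5exp(-r^2), so

    ∬_D (5exp(-x^2 - y^2)) dA = ∫_{0}^{2π} ∫_{3}^{4} (5exp(-r^2)) · r dr dθ.

Inner integral (in r): ∫_{3}^{4} (5exp(-r^2)) · r dr = -(5 - 5exp(7))exp(-16)/2.

Outer integral (in θ): ∫_{0}^{2π} (-(5 - 5exp(7))exp(-16)/2) dθ = -5π (1 - exp(7))exp(-16).

Therefore ∬_D (5exp(-x^2 - y^2)) dA = -5π (1 - exp(7))exp(-16).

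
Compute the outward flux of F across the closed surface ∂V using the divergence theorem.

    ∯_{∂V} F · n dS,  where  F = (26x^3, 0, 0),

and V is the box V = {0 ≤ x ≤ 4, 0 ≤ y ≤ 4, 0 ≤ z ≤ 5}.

By the divergence theorem,

    ∯_{∂V} F · n dS = ∭_V (∇ · F) dV.

Compute the divergence:
    ∇ · F = ∂F_x/∂x + ∂F_y/∂y + ∂F_z/∂z = 78x^2 + 0 + 0 = 78x^2.

V is a rectangular box, so dV = dx dy dz with 0 ≤ x ≤ 4, 0 ≤ y ≤ 4, 0 ≤ z ≤ 5.

Integrate (78x^2) over V as an iterated integral:

    ∭_V (∇·F) dV = ∫_0^{4} ∫_0^{4} ∫_0^{5} (78x^2) dz dy dx.

Inner (z from 0 to 5): 390x^2.
Middle (y from 0 to 4): 1560x^2.
Outer (x from 0 to 4): 33280.

Therefore ∯_{∂V} F · n dS = 33280.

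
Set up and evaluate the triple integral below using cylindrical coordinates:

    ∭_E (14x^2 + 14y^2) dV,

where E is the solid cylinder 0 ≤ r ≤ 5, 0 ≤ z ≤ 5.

In cylindrical coordinates, x = r cos(θ), y = r sin(θ), z = z, and dV = r dr dθ dz.

The integrand becomes 14r^2, so

    ∭_E (14x^2 + 14y^2) dV = ∫_{0}^{2π} ∫_{0}^{5} ∫_{0}^{5} (14r^2) · r dz dr dθ.

Inner (z): 70r^3.
Middle (r from 0 to 5): 21875/2.
Outer (θ): 21875π.

Therefore the triple integral equals 21875π.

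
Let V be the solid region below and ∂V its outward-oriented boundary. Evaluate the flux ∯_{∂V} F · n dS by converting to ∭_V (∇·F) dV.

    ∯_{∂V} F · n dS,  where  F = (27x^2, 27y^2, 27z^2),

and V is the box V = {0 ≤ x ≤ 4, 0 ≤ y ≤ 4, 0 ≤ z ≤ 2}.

By the divergence theorem,

    ∯_{∂V} F · n dS = ∭_V (∇ · F) dV.

Compute the divergence:
    ∇ · F = ∂F_x/∂x + ∂F_y/∂y + ∂F_z/∂z = 54x + 54y + 54z.

V is a rectangular box, so dV = dx dy dz with 0 ≤ x ≤ 4, 0 ≤ y ≤ 4, 0 ≤ z ≤ 2.

Integrate (54x + 54y + 54z) over V as an iterated integral:

    ∭_V (∇·F) dV = ∫_0^{4} ∫_0^{4} ∫_0^{2} (54x + 54y + 54z) dz dy dx.

Inner (z from 0 to 2): 108x + 108y + 108.
Middle (y from 0 to 4): 432x + 1296.
Outer (x from 0 to 4): 8640.

Therefore ∯_{∂V} F · n dS = 8640.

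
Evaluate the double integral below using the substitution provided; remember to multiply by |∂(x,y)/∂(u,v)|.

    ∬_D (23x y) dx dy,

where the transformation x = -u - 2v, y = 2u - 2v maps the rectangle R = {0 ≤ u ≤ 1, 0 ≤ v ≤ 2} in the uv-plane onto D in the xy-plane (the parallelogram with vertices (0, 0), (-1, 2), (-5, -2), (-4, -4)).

Compute the Jacobian determinant of (x, y) with respect to (u, v):

    ∂(x,y)/∂(u,v) = | -1  -2 | = (-1)(-2) - (-2)(2) = 6.
                   | 2  -2 |

Its absolute value is |J| = 6 (the area scaling factor).

Substituting x = -u - 2v, y = 2u - 2v into the integrand,

    23x y → -46u^2 - 46u v + 92v^2,

so the integral becomes

    ∬_R (-46u^2 - 46u v + 92v^2) · |J| du dv = ∫_0^1 ∫_0^2 (-276u^2 - 276u v + 552v^2) dv du.

Inner (v): -552u^2 - 552u + 1472.
Outer (u): 1012.

Therefore ∬_D (23x y) dx dy = 1012.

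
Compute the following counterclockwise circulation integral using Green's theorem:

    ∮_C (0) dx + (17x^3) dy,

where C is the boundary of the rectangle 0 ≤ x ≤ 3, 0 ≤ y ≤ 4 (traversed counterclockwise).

Green's theorem converts the closed line integral into a double integral over the enclosed region D:

    ∮_C P dx + Q dy = ∬_D (∂Q/∂x - ∂P/∂y) dA.

Here P = 0, Q = 17x^3, so

    ∂Q/∂x = 51x^2,    ∂P/∂y = 0,
    ∂Q/∂x - ∂P/∂y = 51x^2.

D is the region 0 ≤ x ≤ 3, 0 ≤ y ≤ 4. Evaluating the double integral:

    ∬_D (51x^2) dA = ∫_0^{3} ∫_0^{4} (51x^2) dy dx.

Inner (y from 0 to 4): 204x^2.
Outer (x from 0 to 3): 1836.

Therefore ∮_C P dx + Q dy = 1836.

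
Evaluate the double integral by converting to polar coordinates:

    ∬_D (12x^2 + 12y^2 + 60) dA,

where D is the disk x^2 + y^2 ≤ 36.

The region D is 0 ≤ r ≤ 6, 0 ≤ θ ≤ 2π in polar coordinates, where x = r cos(θ), y = r sin(θ), and dA = r dr dθ.

Under the substitution, the integrand becomes 12r^2 + 60, so

    ∬_D (12x^2 + 12y^2 + 60) dA = ∫_{0}^{2π} ∫_{0}^{6} (12r^2 + 60) · r dr dθ.

Inner integral (in r): ∫_{0}^{6} (12r^2 + 60) · r dr = 4968.

Outer integral (in θ): ∫_{0}^{2π} (4968) dθ = 9936π.

Therefore ∬_D (12x^2 + 12y^2 + 60) dA = 9936π.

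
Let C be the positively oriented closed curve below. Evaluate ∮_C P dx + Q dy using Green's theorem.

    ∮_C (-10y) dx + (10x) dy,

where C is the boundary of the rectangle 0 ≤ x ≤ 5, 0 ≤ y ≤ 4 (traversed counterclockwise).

Green's theorem converts the closed line integral into a double integral over the enclosed region D:

    ∮_C P dx + Q dy = ∬_D (∂Q/∂x - ∂P/∂y) dA.

Here P = -10y, Q = 10x, so

    ∂Q/∂x = 10,    ∂P/∂y = -10,
    ∂Q/∂x - ∂P/∂y = 20.

D is the region 0 ≤ x ≤ 5, 0 ≤ y ≤ 4. Evaluating the double integral:

    ∬_D (20) dA = ∫_0^{5} ∫_0^{4} (20) dy dx.

Inner (y from 0 to 4): 80.
Outer (x from 0 to 5): 400.

Therefore ∮_C P dx + Q dy = 400.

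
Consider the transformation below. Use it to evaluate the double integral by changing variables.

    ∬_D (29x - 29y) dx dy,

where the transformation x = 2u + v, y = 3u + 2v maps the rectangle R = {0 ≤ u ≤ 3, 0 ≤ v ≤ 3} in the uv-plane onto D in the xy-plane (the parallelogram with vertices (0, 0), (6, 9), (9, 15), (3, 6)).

Compute the Jacobian determinant of (x, y) with respect to (u, v):

    ∂(x,y)/∂(u,v) = | 2  1 | = (2)(2) - (1)(3) = 1.
                   | 3  2 |

Its absolute value is |J| = 1 (the area scaling factor).

Substituting x = 2u + v, y = 3u + 2v into the integrand,

    29x - 29y → -29u - 29v,

so the integral becomes

    ∬_R (-29u - 29v) · |J| du dv = ∫_0^3 ∫_0^3 (-29u - 29v) dv du.

Inner (v): -87u - 261/2.
Outer (u): -783.

Therefore ∬_D (29x - 29y) dx dy = -783.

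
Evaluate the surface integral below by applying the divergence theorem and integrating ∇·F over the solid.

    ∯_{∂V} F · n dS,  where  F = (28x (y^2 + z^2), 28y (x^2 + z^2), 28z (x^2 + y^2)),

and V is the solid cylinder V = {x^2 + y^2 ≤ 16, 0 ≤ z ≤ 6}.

By the divergence theorem,

    ∯_{∂V} F · n dS = ∭_V (∇ · F) dV.

Compute the divergence:
    ∇ · F = ∂F_x/∂x + ∂F_y/∂y + ∂F_z/∂z = 28y^2 + 28z^2 + 28x^2 + 28z^2 + 28x^2 + 28y^2 = 56x^2 + 56y^2 + 56z^2.

In cylindrical coordinates, x = r cos(θ), y = r sin(θ), z = z, dV = r dr dθ dz, with 0 ≤ r ≤ 4, 0 ≤ θ ≤ 2π, 0 ≤ z ≤ 6.

The integrand, after substitution and multiplying by the volume element, becomes (56r^2 + 56z^2) · r, so

    ∭_V (∇·F) dV = ∫_0^{2π} ∫_0^{4} ∫_0^{6} (56r^2 + 56z^2) · r dz dr dθ.

Inner (z from 0 to 6): 336r (r^2 + 12).
Middle (r from 0 to 4): 53760.
Outer (θ from 0 to 2π): 107520π.

Therefore ∯_{∂V} F · n dS = 107520π.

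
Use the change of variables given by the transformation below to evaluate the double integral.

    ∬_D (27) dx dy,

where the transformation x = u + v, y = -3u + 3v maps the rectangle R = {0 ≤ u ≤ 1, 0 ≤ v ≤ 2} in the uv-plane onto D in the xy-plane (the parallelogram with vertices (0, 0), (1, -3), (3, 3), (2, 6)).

Compute the Jacobian determinant of (x, y) with respect to (u, v):

    ∂(x,y)/∂(u,v) = | 1  1 | = (1)(3) - (1)(-3) = 6.
                   | -3  3 |

Its absolute value is |J| = 6 (the area scaling factor).

Substituting x = u + v, y = -3u + 3v into the integrand,

    27 → 27,

so the integral becomes

    ∬_R (27) · |J| du dv = ∫_0^1 ∫_0^2 (162) dv du.

Inner (v): 324.
Outer (u): 324.

Therefore ∬_D (27) dx dy = 324.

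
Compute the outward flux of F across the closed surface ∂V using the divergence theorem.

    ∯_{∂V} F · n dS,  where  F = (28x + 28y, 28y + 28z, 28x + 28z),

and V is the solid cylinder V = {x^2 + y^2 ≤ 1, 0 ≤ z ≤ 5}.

By the divergence theorem,

    ∯_{∂V} F · n dS = ∭_V (∇ · F) dV.

Compute the divergence:
    ∇ · F = ∂F_x/∂x + ∂F_y/∂y + ∂F_z/∂z = 28 + 28 + 28 = 84.

In cylindrical coordinates, x = r cos(θ), y = r sin(θ), z = z, dV = r dr dθ dz, with 0 ≤ r ≤ 1, 0 ≤ θ ≤ 2π, 0 ≤ z ≤ 5.

The integrand, after substitution and multiplying by the volume element, becomes (84) · r, so

    ∭_V (∇·F) dV = ∫_0^{2π} ∫_0^{1} ∫_0^{5} (84) · r dz dr dθ.

Inner (z from 0 to 5): 420r.
Middle (r from 0 to 1): 210.
Outer (θ from 0 to 2π): 420π.

Therefore ∯_{∂V} F · n dS = 420π.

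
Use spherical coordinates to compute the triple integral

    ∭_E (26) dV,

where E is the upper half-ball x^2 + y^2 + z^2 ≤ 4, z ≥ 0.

In spherical coordinates, x = ρ sin(φ) cos(θ), y = ρ sin(φ) sin(θ), z = ρ cos(φ), and dV = ρ^2 sin(φ) dρ dφ dθ.

The integrand becomes 26, so

    ∭_E (26) dV = ∫_{0}^{2π} ∫_{0}^{π/2} ∫_{0}^{2} (26) · ρ^2 sin(φ) dρ dφ dθ.

Inner (ρ): 208sin(φ)/3.
Middle (φ): 208/3.
Outer (θ): 416π/3.

Therefore the triple integral equals 416π/3.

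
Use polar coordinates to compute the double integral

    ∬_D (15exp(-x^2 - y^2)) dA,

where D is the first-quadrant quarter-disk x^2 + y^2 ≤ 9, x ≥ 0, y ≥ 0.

The region D is 0 ≤ r ≤ 3, 0 ≤ θ ≤ π/2 in polar coordinates, where x = r cos(θ), y = r sin(θ), and dA = r dr dθ.

Under the substitution, the integrand becomes 15exp(-r^2), so

    ∬_D (15exp(-x^2 - y^2)) dA = ∫_{0}^{π/2} ∫_{0}^{3} (15exp(-r^2)) · r dr dθ.

Inner integral (in r): ∫_{0}^{3} (15exp(-r^2)) · r dr = 15/2 - 15exp(-9)/2.

Outer integral (in θ): ∫_{0}^{π/2} (15/2 - 15exp(-9)/2) dθ = -15π (1 - exp(9))exp(-9)/4.

Therefore ∬_D (15exp(-x^2 - y^2)) dA = -15π (1 - exp(9))exp(-9)/4.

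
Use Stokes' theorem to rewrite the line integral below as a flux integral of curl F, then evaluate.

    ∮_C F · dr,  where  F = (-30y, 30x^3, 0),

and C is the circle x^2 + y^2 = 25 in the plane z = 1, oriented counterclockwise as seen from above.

Let S be the flat disk x^2 + y^2 ≤ 25 in the plane z = 1, with upward unit normal n̂ = ẑ. By Stokes' theorem,

    ∮_C F · dr = ∬_S (∇ × F) · n̂ dS = ∬_D (curl F)_z dA,

where D is the disk x^2 + y^2 ≤ 25.

Compute the curl of F = (-30y, 30x^3, 0):
    (∇ × F)_x = ∂F_z/∂y - ∂F_y/∂z = 0,
    (∇ × F)_y = ∂F_x/∂z - ∂F_z/∂x = 0,
    (∇ × F)_z = ∂F_y/∂x - ∂F_x/∂y = 90x^2 + 30.

On z = 1, (curl F)_z = 90x^2 + 30.

Convert to polar (x = r cos θ, y = r sin θ, dA = r dr dθ); the integrand becomes 90r^2cos(θ)^2 + 30, so

    ∬_D (curl F)_z dA = ∫_0^{2π} ∫_0^{5} (90r^2cos(θ)^2 + 30) · r dr dθ.

Inner (r from 0 to 5): 28125cos(θ)^2/2 + 375.
Outer (θ from 0 to 2π): 29625π/2.

Therefore ∮_C F · dr = 29625π/2.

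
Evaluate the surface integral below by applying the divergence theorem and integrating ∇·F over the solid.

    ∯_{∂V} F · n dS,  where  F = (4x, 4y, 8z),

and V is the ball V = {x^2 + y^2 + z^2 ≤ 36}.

By the divergence theorem,

    ∯_{∂V} F · n dS = ∭_V (∇ · F) dV.

Compute the divergence:
    ∇ · F = ∂F_x/∂x + ∂F_y/∂y + ∂F_z/∂z = 4 + 4 + 8 = 16.

In spherical coordinates, x = ρ sin(φ) cos(θ), y = ρ sin(φ) sin(θ), z = ρ cos(φ), dV = ρ^2 sin(φ) dρ dφ dθ, with 0 ≤ ρ ≤ 6, 0 ≤ φ ≤ π, 0 ≤ θ ≤ 2π.

The integrand, after substitution and multiplying by the volume element, becomes (16) · ρ^2 sin(φ), so

    ∭_V (∇·F) dV = ∫_0^{2π} ∫_0^{π} ∫_0^{6} (16) · ρ^2 sin(φ) dρ dφ dθ.

Inner (ρ from 0 to 6): 1152sin(φ).
Middle (φ from 0 to π): 2304.
Outer (θ from 0 to 2π): 4608π.

Therefore ∯_{∂V} F · n dS = 4608π.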